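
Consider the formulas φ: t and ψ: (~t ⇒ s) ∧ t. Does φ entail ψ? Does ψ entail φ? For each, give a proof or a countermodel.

(⇒) Assume the antecedent. If s is true, the antecedent forces (s = T, t = T), and (~t ⇒ s) ∧ t holds there. If s is false, the antecedent forces (s = F, t = T), and (~t ⇒ s) ∧ t holds there. Either way (~t ⇒ s) ∧ t holds.

(⇐) Assume the antecedent. If s is true, the antecedent forces (s = T, t = T), and t holds there. If s is false, the antecedent forces (s = F, t = T), and t holds there. Either way t holds.

Equivalent; both directions hold.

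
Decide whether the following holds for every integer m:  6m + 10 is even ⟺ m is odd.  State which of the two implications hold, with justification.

Forward direction. This fails: take m = 4. Then 6m + 10 = 34, which is even, yet m = 4 is even, not odd.

Converse. Suppose m is odd. Since 6 is even, 6m is even for every m, so 6m + 10 has the same parity as 10, which is even. Hence 6m + 10 is even.

Only the reverse direction holds.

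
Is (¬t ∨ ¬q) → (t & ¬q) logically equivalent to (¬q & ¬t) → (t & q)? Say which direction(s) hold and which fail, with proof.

The forward direction holds; the converse fails.

[⇒] Assume the antecedent. If q is true, (¬q & ¬t) → (t & q) reduces to true regardless of the other variables. If q is false, the antecedent forces (q = F, t = T), and (¬q & ¬t) → (t & q) holds there. Either way (¬q & ¬t) → (t & q) holds.

[⇐] This fails. Under q = T, t = F, the left side is false but the right side is true.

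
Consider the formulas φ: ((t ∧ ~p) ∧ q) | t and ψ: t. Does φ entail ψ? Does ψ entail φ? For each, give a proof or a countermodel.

Forward direction. Assume the antecedent. If q is true, the antecedent forces (q = T, p = F, t = T) or (q = T, p = T, t = T), and t holds there. If q is false, the antecedent forces (q = F, p = F, t = T) or (q = F, p = T, t = T), and t holds there. Either way t holds.

Converse. Assume the antecedent. If q is true, the antecedent forces (q = T, p = F, t = T) or (q = T, p = T, t = T), and ((t ∧ ~p) ∧ q) | t holds there. If q is false, the antecedent forces (q = F, p = F, t = T) or (q = F, p = T, t = T), and ((t ∧ ~p) ∧ q) | t holds there. Either way ((t ∧ ~p) ∧ q) | t holds.

The biconditional holds.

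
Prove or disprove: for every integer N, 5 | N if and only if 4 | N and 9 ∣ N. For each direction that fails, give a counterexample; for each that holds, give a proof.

Forward direction. This fails: take N = 5. Certainly 5 ∣ 5, but 4 ∤ 5.

Converse. This fails: take N = 36. Both 4 ∣ 36 and 9 ∣ 36, yet 36 is not a multiple of 5 (since 36 = 7·5 + 1), so 5 ∤ 36.

(⇒) fails and (⇐) fails.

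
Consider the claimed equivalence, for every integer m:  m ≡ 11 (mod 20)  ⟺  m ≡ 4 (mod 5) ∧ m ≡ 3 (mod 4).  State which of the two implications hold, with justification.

(⟹) This fails: m = 11 gives 11 ≡ 11 (mod 20) but 11 ≡ 1 (mod 5), so the conjunction on the right does not hold.

(⟸) This fails: m = 19 satisfies both congruences on the right (19 ≡ 4 mod 5 and 19 ≡ 3 mod 4) yet 19 ≡ 19 (mod 20), not 11.

Neither direction holds.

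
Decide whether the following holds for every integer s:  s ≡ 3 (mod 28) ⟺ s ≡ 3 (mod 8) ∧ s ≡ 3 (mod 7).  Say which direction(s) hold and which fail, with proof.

(⟸) If s ≡ 3 (mod 8) and s ≡ 3 (mod 7), then by the Chinese remainder theorem s ≡ 3 (mod 56). Since 3 ≡ 3 (mod 28) and 28 ∣ 56, we get s ≡ 3 (mod 28).

(⟹) This fails: s = 31 gives 31 ≡ 3 (mod 28) but 31 ≡ 7 (mod 8), so the conjunction on the right does not hold.

The forward direction fails; the converse holds.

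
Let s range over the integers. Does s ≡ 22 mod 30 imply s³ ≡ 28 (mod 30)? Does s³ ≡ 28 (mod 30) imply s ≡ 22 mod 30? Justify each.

(←) Suppose s³ ≡ 28 (mod 30). The only residue r in {0, …, 29} with r³ ≡ 28 (mod 30) is r = 22, so s ≡ 22 (mod 30).

(→) Suppose s ≡ 22 mod 30. Write s = 30j + 22. Then (30j + 22)³ = 27000j³ + 59400j² + 43560j + 10648 = 30(900j³ + 1980j² + 1452j + 354) + 28, so s³ ≡ 28 (mod 30).

Equivalent; both directions hold.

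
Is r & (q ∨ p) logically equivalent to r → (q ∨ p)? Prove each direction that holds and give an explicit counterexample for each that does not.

(⟸) This fails. Under r = F, q = F, p = F, the left side is false but the right side is true.

(⟹) Assume the antecedent. If q is true, r → (q ∨ p) reduces to true regardless of the other variables. If q is false, the antecedent forces (r = T, q = F, p = T), and r → (q ∨ p) holds there. Either way r → (q ∨ p) holds.

(⇒) holds; (⇐) fails.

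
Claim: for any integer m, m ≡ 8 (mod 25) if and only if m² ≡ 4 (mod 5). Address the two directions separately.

Only the forward direction holds.

(⇒) Suppose m ≡ 8 (mod 25). Then m² ≡ 8² = 64 (mod 25), and since 5 ∣ 25, also m² ≡ 4 (mod 5).

(⇐) This fails: take m = 2. Then 2² = 4 ≡ 4 (mod 5), yet 2 ≡ 2 (mod 25), not 8.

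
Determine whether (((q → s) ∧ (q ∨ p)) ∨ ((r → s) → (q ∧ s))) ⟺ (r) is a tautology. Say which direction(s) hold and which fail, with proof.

(⇒) This fails. Under p = T, q = F, r = F, s = F, the left side is true but the right side is false.

(⇐) This fails. Under p = F, q = F, r = T, s = T, the left side is false but the right side is true.

Both directions fail.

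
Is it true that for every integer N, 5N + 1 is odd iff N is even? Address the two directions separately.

Both implications hold.

(⟹) Suppose 5N + 1 is odd. Since 5 is odd, 5N and N have the same parity, so 5N + 1 ≡ N + 1 (mod 2). As 1 is odd, 5N + 1 is odd exactly when N is even. Thus N is even.

(⟸) Conversely, suppose N is even; write N = 2j. Then 5N + 1 = 5·(2j) + 1 = 2·5j + 1, which is odd.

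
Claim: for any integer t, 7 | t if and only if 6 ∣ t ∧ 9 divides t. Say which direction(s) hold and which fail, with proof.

Neither implication holds.

(→) This fails: take t = 7. Certainly 7 ∣ 7, but 6 ∤ 7.

(←) This fails: take t = 18. Both 6 ∣ 18 and 9 ∣ 18, yet 18 is not a multiple of 7 (since 18 = 2·7 + 4), so 7 ∤ 18.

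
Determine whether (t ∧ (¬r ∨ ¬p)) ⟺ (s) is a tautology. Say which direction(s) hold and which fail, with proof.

(⇒) This fails. Under t = T, s = F, r = F, p = F, the left side is true but the right side is false.

(⇐) This fails. Under t = F, s = T, r = F, p = F, the left side is false but the right side is true.

Neither direction holds.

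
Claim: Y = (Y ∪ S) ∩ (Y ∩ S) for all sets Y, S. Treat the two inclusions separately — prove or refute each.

Only the reverse inclusion holds.

Forward inclusion. This inclusion fails. Take Y = {1}, S = ∅; then 1 ∈ Y but 1 ∉ (Y ∪ S) ∩ (Y ∩ S).

Reverse inclusion. Let x ∈ (Y ∪ S) ∩ (Y ∩ S). Then x ∈ Y ∩ S, from which x ∈ Y.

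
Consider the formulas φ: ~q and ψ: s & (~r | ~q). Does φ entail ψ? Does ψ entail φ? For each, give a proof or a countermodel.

[⇒] This fails. Under s = F, r = F, q = F, the left side is true but the right side is false.

[⇐] This fails. Under s = T, r = F, q = T, the left side is false but the right side is true.

Both directions fail.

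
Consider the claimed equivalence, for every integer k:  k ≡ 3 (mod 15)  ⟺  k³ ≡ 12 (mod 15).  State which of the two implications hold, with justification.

Both implications hold.

Forward direction. Suppose k ≡ 3 (mod 15). Write k = 15j + 3. Then (15j + 3)³ = 3375j³ + 2025j² + 405j + 27 = 15(225j³ + 135j² + 27j + 1) + 12, so k³ ≡ 12 (mod 15).

Converse. Suppose k³ ≡ 12 (mod 15). The only residue r in {0, …, 14} with r³ ≡ 12 (mod 15) is r = 3, so k ≡ 3 (mod 15).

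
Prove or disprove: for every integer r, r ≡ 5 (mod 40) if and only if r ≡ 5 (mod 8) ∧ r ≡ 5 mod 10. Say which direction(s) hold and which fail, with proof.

Both directions hold; the statement is true.

(⟹) Suppose r ≡ 5 (mod 40); write r = 40j + 5. Since 8 ∣ 40, reducing mod 8 gives r ≡ 5 (mod 8); since 10 ∣ 40, reducing mod 10 gives r ≡ 5 (mod 10).

(⟸) Conversely, if r ≡ 5 (mod 8) and r ≡ 5 (mod 10), then by the Chinese remainder theorem r ≡ 5 (mod 40). This is exactly r ≡ 5 (mod 40).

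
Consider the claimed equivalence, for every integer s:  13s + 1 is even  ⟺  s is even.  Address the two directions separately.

Neither direction holds.

(⟹) This fails: s = 1 gives 13s + 1 = 14, which is even, but 1 is odd, not even.

(⟸) This also fails: s = 4 is even, but 13s + 1 = 53 is odd, not even.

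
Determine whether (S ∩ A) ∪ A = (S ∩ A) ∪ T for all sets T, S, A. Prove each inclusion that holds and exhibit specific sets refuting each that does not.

Both inclusions fail.

Forward inclusion. This inclusion fails. Take T = ∅, S = ∅, A = {1}; then 1 ∈ (S ∩ A) ∪ A but 1 ∉ (S ∩ A) ∪ T.

Reverse inclusion. This inclusion fails. Take T = {1}, S = ∅, A = ∅; then 1 ∈ (S ∩ A) ∪ T but 1 ∉ (S ∩ A) ∪ A.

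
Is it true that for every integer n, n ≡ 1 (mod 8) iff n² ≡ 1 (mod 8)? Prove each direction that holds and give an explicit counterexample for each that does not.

(⇒) Suppose n ≡ 1 (mod 8). Write n = 8j + 1. Then (8j + 1)² = 64j² + 16j + 1 = 8(8j² + 2j) + 1, so n² ≡ 1 (mod 8).

(⇐) This fails: take n = 3. Then 3² = 9 ≡ 1 (mod 8), yet 3 ≡ 3 (mod 8), not 1.

(⇒) holds; (⇐) fails.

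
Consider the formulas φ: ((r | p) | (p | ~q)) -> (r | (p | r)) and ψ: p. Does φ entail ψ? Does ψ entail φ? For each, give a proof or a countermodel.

(⇒) fails; (⇐) holds.

(⇒) This fails. Under r = T, p = F, q = F, the left side is true but the right side is false.

(⇐) Assume the antecedent. If r is true, the consequent reduces to true regardless of the other variables. If r is false, the antecedent forces (r = F, p = T, q = F) or (r = F, p = T, q = T), and the consequent holds there. Either way the consequent holds.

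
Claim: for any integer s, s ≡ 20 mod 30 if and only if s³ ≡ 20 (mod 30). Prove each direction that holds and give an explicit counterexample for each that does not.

(⇒) Suppose s ≡ 20 mod 30. Write s = 30j + 20. Then (30j + 20)³ = 27000j³ + 54000j² + 36000j + 8000 = 30(900j³ + 1800j² + 1200j + 266) + 20, so s³ ≡ 20 (mod 30).

(⇐) Conversely, suppose s³ ≡ 20 (mod 30). The only residue r in {0, …, 29} with r³ ≡ 20 (mod 30) is r = 20, so s ≡ 20 (mod 30).

Both directions hold; the statement is true.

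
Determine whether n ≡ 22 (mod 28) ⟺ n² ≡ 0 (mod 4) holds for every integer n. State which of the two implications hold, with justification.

(⇒) Suppose n ≡ 22 (mod 28). Then n² ≡ 22² = 484 (mod 28), and since 4 ∣ 28, also n² ≡ 0 (mod 4).

(⇐) This fails: take n = 0. Then 0² = 0 ≡ 0 (mod 4), yet 0 ≡ 0 (mod 28), not 22.

Only the forward direction holds.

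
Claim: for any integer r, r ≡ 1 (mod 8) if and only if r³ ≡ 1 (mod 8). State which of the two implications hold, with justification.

(⇐) For the converse, argue contrapositively. If r ≢ 1 (mod 8), then r is congruent to one of 0, 2, 3, 4, 5, 6, 7 modulo 8, and these give r³ ≡ 0, 0, 3, 0, 5, 0, 7 respectively — never 1.

(⇒) Suppose r ≡ 1 (mod 8). Write r = 8j + 1. Then (8j + 1)³ = 512j³ + 192j² + 24j + 1 = 8(64j³ + 24j² + 3j) + 1, so r³ ≡ 1 (mod 8).

Both implications hold.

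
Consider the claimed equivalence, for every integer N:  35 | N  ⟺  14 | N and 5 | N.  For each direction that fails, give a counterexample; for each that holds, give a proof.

(⇒) This fails: take N = 35. Certainly 35 ∣ 35, but 14 ∤ 35.

(⇐) Suppose 14 ∣ N and 5 ∣ N. Any common multiple of 14 and 5 is a multiple of their lcm; here gcd(14, 5) = 1, so lcm(14, 5) = 14·5 = 70, so 70 ∣ N. Since 35 ∣ 70, it follows that 35 ∣ N.

The forward direction fails; the converse holds.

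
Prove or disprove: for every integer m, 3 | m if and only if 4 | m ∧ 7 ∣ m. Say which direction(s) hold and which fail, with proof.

(⇒) This fails: take m = 3. Certainly 3 ∣ 3, but 4 ∤ 3.

(⇐) This fails: take m = 28. Both 4 ∣ 28 and 7 ∣ 28, yet 28 is not a multiple of 3 (since 28 = 9·3 + 1), so 3 ∤ 28.

(⇒) fails and (⇐) fails.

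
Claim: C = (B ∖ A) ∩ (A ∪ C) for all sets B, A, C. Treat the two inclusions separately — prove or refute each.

Forward inclusion. This inclusion fails. Take B = ∅, A = ∅, C = {1}; then 1 ∈ C but 1 ∉ (B ∖ A) ∩ (A ∪ C).

Reverse inclusion. Let x ∈ (B ∖ A) ∩ (A ∪ C). Then x ∈ B ∩ C and x ∉ A, from which x ∈ C.

The sets are not equal: only the reverse inclusion holds.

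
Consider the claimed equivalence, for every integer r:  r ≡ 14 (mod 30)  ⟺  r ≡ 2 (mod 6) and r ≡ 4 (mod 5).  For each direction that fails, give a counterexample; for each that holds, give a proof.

Both directions hold; the statement is true.

[⇒] Suppose r ≡ 14 (mod 30); write r = 30j + 14. Since 6 ∣ 30, reducing mod 6 gives r ≡ 14 ≡ 2 (mod 6); since 5 ∣ 30, reducing mod 5 gives r ≡ 14 ≡ 4 (mod 5).

[⇐] Conversely, if r ≡ 2 (mod 6) and r ≡ 4 (mod 5), then by the Chinese remainder theorem r ≡ 14 (mod 30). This is exactly r ≡ 14 (mod 30).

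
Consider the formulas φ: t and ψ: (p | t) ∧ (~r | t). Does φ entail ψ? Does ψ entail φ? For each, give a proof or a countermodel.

(⇒) holds; (⇐) fails.

(⇒) Assume the antecedent. If p is true, the antecedent forces (p = T, t = T, r = F) or (p = T, t = T, r = T), and (p | t) ∧ (~r | t) holds there. If p is false, the antecedent forces (p = F, t = T, r = F) or (p = F, t = T, r = T), and (p | t) ∧ (~r | t) holds there. Either way (p | t) ∧ (~r | t) holds.

(⇐) This fails. Under p = T, t = F, r = F, the left side is false but the right side is true.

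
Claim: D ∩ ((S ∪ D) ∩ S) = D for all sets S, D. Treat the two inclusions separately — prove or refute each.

Only the forward inclusion holds.

(⟹) Let x ∈ D ∩ ((S ∪ D) ∩ S). Then x ∈ S ∩ D, from which x ∈ D.

(⟸) This inclusion fails. Take S = ∅, D = {1}; then 1 ∈ D but 1 ∉ D ∩ ((S ∪ D) ∩ S).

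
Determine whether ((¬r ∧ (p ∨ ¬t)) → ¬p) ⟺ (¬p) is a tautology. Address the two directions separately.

The forward direction fails; the converse holds.

(⇐) Assume the antecedent. If t is true, the antecedent forces (t = T, p = F, r = F) or (t = T, p = F, r = T), and (¬r ∧ (p ∨ ¬t)) → ¬p holds there. If t is false, the antecedent forces (t = F, p = F, r = F) or (t = F, p = F, r = T), and (¬r ∧ (p ∨ ¬t)) → ¬p holds there. Either way (¬r ∧ (p ∨ ¬t)) → ¬p holds.

(⇒) This fails. Under t = F, p = T, r = T, the left side is true but the right side is false.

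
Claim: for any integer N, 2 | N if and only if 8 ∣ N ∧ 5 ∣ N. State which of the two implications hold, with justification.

Only the converse holds.

(→) This fails: take N = 2. Certainly 2 ∣ 2, but 8 ∤ 2.

(←) Suppose 8 ∣ N and 5 ∣ N. Any common multiple of 8 and 5 is a multiple of their lcm; here gcd(8, 5) = 1, so lcm(8, 5) = 8·5 = 40, so 40 ∣ N. Since 2 ∣ 40, it follows that 2 ∣ N.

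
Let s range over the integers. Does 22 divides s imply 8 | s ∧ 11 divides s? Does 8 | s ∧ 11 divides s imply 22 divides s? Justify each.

(⇒) This fails: take s = 22. Certainly 22 ∣ 22, but 8 ∤ 22.

(⇐) Suppose 8 ∣ s and 11 ∣ s. Any common multiple of 8 and 11 is a multiple of their lcm; here gcd(8, 11) = 1, so lcm(8, 11) = 8·11 = 88, so 88 ∣ s. Since 22 ∣ 88, it follows that 22 ∣ s.

(⇒) fails; (⇐) holds.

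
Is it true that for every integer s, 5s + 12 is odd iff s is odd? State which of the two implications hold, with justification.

The biconditional holds.

Forward direction. Suppose 5s + 12 is odd. Since 5 is odd, 5s and s have the same parity, so 5s + 12 ≡ s + 12 (mod 2). As 12 is even, 5s + 12 is odd exactly when s is odd. Thus s is odd.

Converse. Suppose s is odd; write s = 2j + 1. Then 5s + 12 = 5·(2j + 1) + 12 = 2·5j + 17, which is odd.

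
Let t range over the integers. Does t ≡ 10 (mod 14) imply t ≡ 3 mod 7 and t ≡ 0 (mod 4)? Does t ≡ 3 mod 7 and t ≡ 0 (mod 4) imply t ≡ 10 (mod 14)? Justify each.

Only the converse holds.

(⟹) This fails: t = 10 gives 10 ≡ 10 (mod 14) but 10 ≡ 2 (mod 4), so the conjunction on the right does not hold.

(⟸) Conversely, if t ≡ 3 (mod 7) and t ≡ 0 (mod 4), then by the Chinese remainder theorem t ≡ 24 (mod 28). Since 24 ≡ 10 (mod 14) and 14 ∣ 28, we get t ≡ 10 (mod 14).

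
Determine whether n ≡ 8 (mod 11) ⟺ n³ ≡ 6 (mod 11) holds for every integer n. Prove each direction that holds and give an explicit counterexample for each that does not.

(⇐) For the converse, argue contrapositively. If n ≢ 8 (mod 11), then n is congruent to one of 0, 1, 2, 3, 4, 5, 6, 7, 9, 10 modulo 11, and these give n³ ≡ 0, 1, 8, 5, 9, 4, 7, 2, 3, 10 respectively — never 6.

(⇒) Suppose n ≡ 8 (mod 11). Write n = 11j + 8. Then (11j + 8)³ = 1331j³ + 2904j² + 2112j + 512 = 11(121j³ + 264j² + 192j + 46) + 6, so n³ ≡ 6 (mod 11).

Equivalent; both directions hold.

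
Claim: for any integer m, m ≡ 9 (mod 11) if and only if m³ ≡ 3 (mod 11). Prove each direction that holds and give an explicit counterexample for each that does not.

Forward direction. Suppose m ≡ 9 (mod 11). Write m = 11j + 9. Then (11j + 9)³ = 1331j³ + 3267j² + 2673j + 729 = 11(121j³ + 297j² + 243j + 66) + 3, so m³ ≡ 3 (mod 11).

Converse. Suppose m³ ≡ 3 (mod 11). The only residue r in {0, …, 10} with r³ ≡ 3 (mod 11) is r = 9, so m ≡ 9 (mod 11).

Both directions hold.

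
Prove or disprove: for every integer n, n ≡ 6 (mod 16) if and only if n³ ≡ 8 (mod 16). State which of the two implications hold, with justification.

Not equivalent: only (⇒) holds.

Forward direction. Suppose n ≡ 6 (mod 16). Write n = 16j + 6. Then (16j + 6)³ = 4096j³ + 4608j² + 1728j + 216 = 16(256j³ + 288j² + 108j + 13) + 8, so n³ ≡ 8 (mod 16).

Converse. This fails: take n = 2. Then 2³ = 8 ≡ 8 (mod 16), yet 2 ≡ 2 (mod 16), not 6.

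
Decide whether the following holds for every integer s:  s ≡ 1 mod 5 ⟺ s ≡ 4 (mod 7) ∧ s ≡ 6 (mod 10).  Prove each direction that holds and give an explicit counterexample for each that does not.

Forward direction. This fails: s = 1 gives 1 ≡ 1 (mod 5) but 1 ≡ 1 (mod 7), so the conjunction on the right does not hold.

Converse. If s ≡ 4 (mod 7) and s ≡ 6 (mod 10), then by the Chinese remainder theorem s ≡ 46 (mod 70). Since 46 ≡ 1 (mod 5) and 5 ∣ 70, we get s ≡ 1 (mod 5).

Not equivalent: only (⇐) holds.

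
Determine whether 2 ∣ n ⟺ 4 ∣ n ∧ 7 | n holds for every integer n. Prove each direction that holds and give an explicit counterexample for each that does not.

[⇐] Suppose 4 ∣ n and 7 ∣ n. Any common multiple of 4 and 7 is a multiple of their lcm; here gcd(4, 7) = 1, so lcm(4, 7) = 4·7 = 28, so 28 ∣ n. Since 2 ∣ 28, it follows that 2 ∣ n.

[⇒] This fails: take n = 2. Certainly 2 ∣ 2, but 4 ∤ 2.

Only the reverse direction holds.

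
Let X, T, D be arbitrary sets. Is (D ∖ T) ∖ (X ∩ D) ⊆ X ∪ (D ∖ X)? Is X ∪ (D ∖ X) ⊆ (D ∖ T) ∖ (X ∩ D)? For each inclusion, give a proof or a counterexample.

Only the forward inclusion holds.

(⟹) Let x ∈ (D ∖ T) ∖ (X ∩ D). Then x ∈ D and x ∉ X, T, from which x ∈ X ∪ (D ∖ X).

(⟸) This inclusion fails. Take X = {1}, T = ∅, D = ∅; then 1 ∈ X ∪ (D ∖ X) but 1 ∉ (D ∖ T) ∖ (X ∩ D).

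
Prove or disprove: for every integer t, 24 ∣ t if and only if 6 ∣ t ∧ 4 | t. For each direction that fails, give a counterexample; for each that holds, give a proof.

Forward direction. If 24 ∣ t, write t = 24q. Since 24 = 4·6, t = 6·(4q), so 6 ∣ t; and since 24 = 6·4, t = 4·(6q), so 4 ∣ t.

Converse. This fails: take t = 12. Both 6 ∣ 12 and 4 ∣ 12, yet 12 is not a multiple of 24 (since 12 = 0·24 + 12), so 24 ∤ 12.

Not equivalent: only (⇒) holds.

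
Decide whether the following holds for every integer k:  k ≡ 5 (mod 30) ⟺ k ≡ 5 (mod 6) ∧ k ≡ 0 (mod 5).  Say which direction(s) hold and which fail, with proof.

The biconditional holds.

(⟸) If k ≡ 5 (mod 6) and k ≡ 0 (mod 5), then by the Chinese remainder theorem k ≡ 5 (mod 30). This is exactly k ≡ 5 (mod 30).

(⟹) Suppose k ≡ 5 (mod 30); write k = 30j + 5. Since 6 ∣ 30, reducing mod 6 gives k ≡ 5 (mod 6); since 5 ∣ 30, reducing mod 5 gives k ≡ 5 ≡ 0 (mod 5).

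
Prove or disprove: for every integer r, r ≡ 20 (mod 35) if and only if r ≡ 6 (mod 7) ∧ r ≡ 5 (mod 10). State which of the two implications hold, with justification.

Only the converse holds.

(→) This fails: r = 20 gives 20 ≡ 20 (mod 35) but 20 ≡ 0 (mod 10), so the conjunction on the right does not hold.

(←) Conversely, if r ≡ 6 (mod 7) and r ≡ 5 (mod 10), then by the Chinese remainder theorem r ≡ 55 (mod 70). Since 55 ≡ 20 (mod 35) and 35 ∣ 70, we get r ≡ 20 (mod 35).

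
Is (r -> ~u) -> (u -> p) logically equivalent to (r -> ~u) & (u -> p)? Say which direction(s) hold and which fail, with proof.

Only the reverse direction holds.

(⟹) This fails. Under u = T, p = F, r = T, the left side is true but the right side is false.

(⟸) Assume the antecedent. If u is true, the antecedent forces (u = T, p = T, r = F), and (r -> ~u) -> (u -> p) holds there. If u is false, (r -> ~u) -> (u -> p) reduces to true regardless of the other variables. Either way (r -> ~u) -> (u -> p) holds.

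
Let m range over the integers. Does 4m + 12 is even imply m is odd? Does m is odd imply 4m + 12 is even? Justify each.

(→) This fails: take m = 4. Then 4m + 12 = 28, which is even, yet m = 4 is even, not odd.

(←) Suppose m is odd. Since 4 is even, 4m is even for every m, so 4m + 12 has the same parity as 12, which is even. Hence 4m + 12 is even.

The forward direction fails; the converse holds.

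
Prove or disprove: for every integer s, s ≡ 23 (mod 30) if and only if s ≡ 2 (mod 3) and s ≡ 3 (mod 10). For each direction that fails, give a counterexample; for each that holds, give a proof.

The biconditional holds.

(⇐) If s ≡ 2 (mod 3) and s ≡ 3 (mod 10), then by the Chinese remainder theorem s ≡ 23 (mod 30). This is exactly s ≡ 23 (mod 30).

(⇒) Suppose s ≡ 23 (mod 30); write s = 30j + 23. Since 3 ∣ 30, reducing mod 3 gives s ≡ 23 ≡ 2 (mod 3); since 10 ∣ 30, reducing mod 10 gives s ≡ 23 ≡ 3 (mod 10).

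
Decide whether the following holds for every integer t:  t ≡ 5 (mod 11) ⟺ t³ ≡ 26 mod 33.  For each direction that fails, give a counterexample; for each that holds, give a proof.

(⇒) This fails: take t = 16. Then 16 ≡ 5 (mod 11), but 16³ = 4096 ≡ 4 (mod 33), not 26.

(⇐) Conversely, the residues r modulo 33 with r³ ≡ 26 (mod 33) are exactly {5}, and each is ≡ 5 (mod 11).

The forward direction fails; the converse holds.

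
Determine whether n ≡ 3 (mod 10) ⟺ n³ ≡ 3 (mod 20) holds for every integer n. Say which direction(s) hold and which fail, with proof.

(⇒) fails and (⇐) fails.

(⟹) This fails: take n = 3. Then 3 ≡ 3 (mod 10), but 3³ = 27 ≡ 7 (mod 20), not 3.

(⟸) This fails: take n = 7. Then 7³ = 343 ≡ 3 (mod 20), yet 7 ≡ 7 (mod 10), not 3.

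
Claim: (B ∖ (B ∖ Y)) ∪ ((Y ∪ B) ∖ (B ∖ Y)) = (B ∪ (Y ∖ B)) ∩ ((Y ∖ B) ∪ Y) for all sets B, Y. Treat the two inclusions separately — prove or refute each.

Forward inclusion. Let x ∈ (B ∖ (B ∖ Y)) ∪ ((Y ∪ B) ∖ (B ∖ Y)). Then either x ∈ Y and x ∉ B; or x ∈ B ∩ Y. In each case x ∈ (B ∪ (Y ∖ B)) ∩ ((Y ∖ B) ∪ Y), so (B ∖ (B ∖ Y)) ∪ ((Y ∪ B) ∖ (B ∖ Y)) ⊆ (B ∪ (Y ∖ B)) ∩ ((Y ∖ B) ∪ Y).

Reverse inclusion. Let x ∈ (B ∪ (Y ∖ B)) ∩ ((Y ∖ B) ∪ Y). Then either x ∈ Y and x ∉ B; or x ∈ B ∩ Y. In each case x ∈ (B ∖ (B ∖ Y)) ∪ ((Y ∪ B) ∖ (B ∖ Y)), so (B ∪ (Y ∖ B)) ∩ ((Y ∖ B) ∪ Y) ⊆ (B ∖ (B ∖ Y)) ∪ ((Y ∪ B) ∖ (B ∖ Y)).

Both inclusions hold.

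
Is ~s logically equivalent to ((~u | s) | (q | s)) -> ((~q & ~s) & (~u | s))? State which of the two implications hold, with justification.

[⇐] Assume the antecedent. If u is true, the antecedent forces (u = T, s = F, q = F), and ~s holds there. If u is false, the antecedent forces (u = F, s = F, q = F), and ~s holds there. Either way ~s holds.

[⇒] This fails. Under u = F, s = F, q = T, the left side is true but the right side is false.

Only the reverse direction holds.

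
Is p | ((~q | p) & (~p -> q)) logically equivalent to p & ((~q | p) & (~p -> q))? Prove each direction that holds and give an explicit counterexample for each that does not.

Both implications hold.

[⇒] Assume the antecedent. If p is true, p & ((~q | p) & (~p -> q)) reduces to true regardless of the other variables. If p is false, the antecedent cannot hold. Either way p & ((~q | p) & (~p -> q)) holds.

[⇐] Assume the antecedent. If p is true, p | ((~q | p) & (~p -> q)) reduces to true regardless of the other variables. If p is false, the antecedent cannot hold. Either way p | ((~q | p) & (~p -> q)) holds.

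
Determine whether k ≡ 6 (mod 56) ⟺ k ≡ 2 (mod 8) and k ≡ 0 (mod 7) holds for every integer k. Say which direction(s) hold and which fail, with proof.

Both directions fail.

Forward direction. This fails: k = 6 gives 6 ≡ 6 (mod 56) but 6 ≡ 6 (mod 8), so the conjunction on the right does not hold.

Converse. This fails: k = 42 satisfies both congruences on the right (42 ≡ 2 mod 8 and 42 ≡ 0 mod 7) yet 42 ≡ 42 (mod 56), not 6.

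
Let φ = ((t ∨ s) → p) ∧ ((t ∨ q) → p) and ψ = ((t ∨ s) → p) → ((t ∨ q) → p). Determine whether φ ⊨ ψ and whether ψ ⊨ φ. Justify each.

(⇒) holds; (⇐) fails.

(←) This fails. Under t = T, p = F, q = F, s = F, the left side is false but the right side is true.

(→) Assume the antecedent. If p is true, ((t ∨ s) → p) → ((t ∨ q) → p) reduces to true regardless of the other variables. If p is false, the antecedent forces (t = F, p = F, q = F, s = F), and ((t ∨ s) → p) → ((t ∨ q) → p) holds there. Either way ((t ∨ s) → p) → ((t ∨ q) → p) holds.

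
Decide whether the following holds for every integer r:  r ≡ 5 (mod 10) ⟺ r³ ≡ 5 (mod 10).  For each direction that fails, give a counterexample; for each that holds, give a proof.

The biconditional holds.

(⟹) Suppose r ≡ 5 (mod 10). Write r = 10j + 5. Then (10j + 5)³ = 1000j³ + 1500j² + 750j + 125 = 10(100j³ + 150j² + 75j + 12) + 5, so r³ ≡ 5 (mod 10).

(⟸) Conversely, suppose r³ ≡ 5 (mod 10). The only residue r in {0, …, 9} with r³ ≡ 5 (mod 10) is r = 5, so r ≡ 5 (mod 10).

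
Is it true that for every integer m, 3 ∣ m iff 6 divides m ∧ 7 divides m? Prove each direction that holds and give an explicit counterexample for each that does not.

(⟹) This fails: take m = 3. Certainly 3 ∣ 3, but 6 ∤ 3.

(⟸) Suppose 6 ∣ m and 7 ∣ m. Any common multiple of 6 and 7 is a multiple of their lcm; here gcd(6, 7) = 1, so lcm(6, 7) = 6·7 = 42, so 42 ∣ m. Since 3 ∣ 42, it follows that 3 ∣ m.

Only the converse holds.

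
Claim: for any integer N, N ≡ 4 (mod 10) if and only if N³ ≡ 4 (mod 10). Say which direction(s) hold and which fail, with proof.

Both directions hold; the statement is true.

(→) Suppose N ≡ 4 (mod 10). Write N = 10j + 4. Then (10j + 4)³ = 1000j³ + 1200j² + 480j + 64 = 10(100j³ + 120j² + 48j + 6) + 4, so N³ ≡ 4 (mod 10).

(←) Conversely, suppose N³ ≡ 4 (mod 10). The only residue r in {0, …, 9} with r³ ≡ 4 (mod 10) is r = 4, so N ≡ 4 (mod 10).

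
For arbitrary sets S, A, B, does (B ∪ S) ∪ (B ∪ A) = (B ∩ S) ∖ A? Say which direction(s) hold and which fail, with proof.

(⟹) This inclusion fails. Take S = {1}, A = ∅, B = ∅; then 1 ∈ (B ∪ S) ∪ (B ∪ A) but 1 ∉ (B ∩ S) ∖ A.

(⟸) Let x ∈ (B ∩ S) ∖ A. Then x ∈ S ∩ B and x ∉ A, from which x ∈ (B ∪ S) ∪ (B ∪ A).

(⊆) fails; (⊇) holds.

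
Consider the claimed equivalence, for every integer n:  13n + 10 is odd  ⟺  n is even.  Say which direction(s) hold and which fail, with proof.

(⇒) fails and (⇐) fails.

(⟹) This fails: n = 5 gives 13n + 10 = 75, which is odd, but 5 is odd, not even.

(⟸) This also fails: n = 6 is even, but 13n + 10 = 88 is even, not odd.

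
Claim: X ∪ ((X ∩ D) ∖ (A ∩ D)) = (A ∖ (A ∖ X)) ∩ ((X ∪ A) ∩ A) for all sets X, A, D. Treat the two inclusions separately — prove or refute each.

(⊇) Let x ∈ (A ∖ (A ∖ X)) ∩ ((X ∪ A) ∩ A). Then either x ∈ X ∩ A and x ∉ D; or x ∈ X ∩ A ∩ D. In each case x ∈ X ∪ ((X ∩ D) ∖ (A ∩ D)), so (A ∖ (A ∖ X)) ∩ ((X ∪ A) ∩ A) ⊆ X ∪ ((X ∩ D) ∖ (A ∩ D)).

(⊆) This inclusion fails. Take X = {1}, A = ∅, D = ∅; then 1 ∈ X ∪ ((X ∩ D) ∖ (A ∩ D)) but 1 ∉ (A ∖ (A ∖ X)) ∩ ((X ∪ A) ∩ A).

Only the reverse inclusion holds.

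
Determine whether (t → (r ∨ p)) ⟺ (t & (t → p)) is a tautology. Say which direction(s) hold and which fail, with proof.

(⇒) This fails. Under t = F, r = F, p = F, the left side is true but the right side is false.

(⇐) Assume the antecedent. If t is true, the antecedent forces (t = T, r = F, p = T) or (t = T, r = T, p = T), and t → (r ∨ p) holds there. If t is false, the antecedent cannot hold. Either way t → (r ∨ p) holds.

Only the reverse direction holds.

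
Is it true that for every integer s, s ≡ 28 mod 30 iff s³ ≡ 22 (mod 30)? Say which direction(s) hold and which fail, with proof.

(→) Suppose s ≡ 28 mod 30. Write s = 30j + 28. Then (30j + 28)³ = 27000j³ + 75600j² + 70560j + 21952 = 30(900j³ + 2520j² + 2352j + 731) + 22, so s³ ≡ 22 (mod 30).

(←) Conversely, suppose s³ ≡ 22 (mod 30). The only residue r in {0, …, 29} with r³ ≡ 22 (mod 30) is r = 28, so s ≡ 28 (mod 30).

The biconditional holds.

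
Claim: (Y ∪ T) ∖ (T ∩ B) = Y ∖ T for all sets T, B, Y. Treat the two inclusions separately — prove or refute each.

(⊆) fails; (⊇) holds.

Reverse inclusion. Let x ∈ Y ∖ T. Then either x ∈ Y and x ∉ T, B; or x ∈ B ∩ Y and x ∉ T. In each case x ∈ (Y ∪ T) ∖ (T ∩ B), so Y ∖ T ⊆ (Y ∪ T) ∖ (T ∩ B).

Forward inclusion. This inclusion fails. Take T = {1}, B = ∅, Y = ∅; then 1 ∈ (Y ∪ T) ∖ (T ∩ B) but 1 ∉ Y ∖ T.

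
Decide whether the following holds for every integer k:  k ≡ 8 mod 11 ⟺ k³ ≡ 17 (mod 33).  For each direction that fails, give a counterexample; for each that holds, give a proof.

The forward direction fails; the converse holds.

(→) This fails: take k = 19. Then 19 ≡ 8 (mod 11), but 19³ = 6859 ≡ 28 (mod 33), not 17.

(←) Conversely, the residues r modulo 33 with r³ ≡ 17 (mod 33) are exactly {8}, and each is ≡ 8 (mod 11).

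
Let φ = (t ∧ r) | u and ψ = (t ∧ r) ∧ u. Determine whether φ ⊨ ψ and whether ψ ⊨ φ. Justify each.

[⇒] This fails. Under r = F, u = T, t = F, the left side is true but the right side is false.

[⇐] Assume the antecedent. If r is true, the antecedent forces (r = T, u = T, t = T), and (t ∧ r) | u holds there. If r is false, the antecedent cannot hold. Either way (t ∧ r) | u holds.

Only the converse holds.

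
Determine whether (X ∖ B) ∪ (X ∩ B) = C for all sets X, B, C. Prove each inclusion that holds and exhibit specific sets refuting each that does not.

(⊆) fails and (⊇) fails.

(⟹) This inclusion fails. Take X = {1}, B = ∅, C = ∅; then 1 ∈ (X ∖ B) ∪ (X ∩ B) but 1 ∉ C.

(⟸) This inclusion fails. Take X = ∅, B = ∅, C = {1}; then 1 ∈ C but 1 ∉ (X ∖ B) ∪ (X ∩ B).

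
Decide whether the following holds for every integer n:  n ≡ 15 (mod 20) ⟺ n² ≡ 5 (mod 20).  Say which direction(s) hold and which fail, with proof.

[⇒] Suppose n ≡ 15 (mod 20). Write n = 20j + 15. Then (20j + 15)² = 400j² + 600j + 225 = 20(20j² + 30j + 11) + 5, so n² ≡ 5 (mod 20).

[⇐] This fails: take n = 5. Then 5² = 25 ≡ 5 (mod 20), yet 5 ≡ 5 (mod 20), not 15.

Only the forward direction holds.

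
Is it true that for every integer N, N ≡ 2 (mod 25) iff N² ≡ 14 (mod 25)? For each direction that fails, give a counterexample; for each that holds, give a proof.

(⟹) This fails: take N = 2. Then 2 ≡ 2 (mod 25), but 2² = 4 ≡ 4 (mod 25), not 14.

(⟸) This fails: take N = 8. Then 8² = 64 ≡ 14 (mod 25), yet 8 ≡ 8 (mod 25), not 2.

Neither implication holds.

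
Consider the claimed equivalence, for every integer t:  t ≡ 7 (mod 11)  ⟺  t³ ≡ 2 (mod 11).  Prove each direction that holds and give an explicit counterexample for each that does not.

Both directions hold; the statement is true.

(⇐) Suppose t³ ≡ 2 (mod 11). The only residue r in {0, …, 10} with r³ ≡ 2 (mod 11) is r = 7, so t ≡ 7 (mod 11).

(⇒) Suppose t ≡ 7 (mod 11). Write t = 11j + 7. Then (11j + 7)³ = 1331j³ + 2541j² + 1617j + 343 = 11(121j³ + 231j² + 147j + 31) + 2, so t³ ≡ 2 (mod 11).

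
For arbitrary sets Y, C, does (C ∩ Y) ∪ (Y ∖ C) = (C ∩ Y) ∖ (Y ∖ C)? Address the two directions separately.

(⊆) fails; (⊇) holds.

(⟹) This inclusion fails. Take Y = {1}, C = ∅; then 1 ∈ (C ∩ Y) ∪ (Y ∖ C) but 1 ∉ (C ∩ Y) ∖ (Y ∖ C).

(⟸) Let x ∈ (C ∩ Y) ∖ (Y ∖ C). Then x ∈ Y ∩ C, from which x ∈ (C ∩ Y) ∪ (Y ∖ C).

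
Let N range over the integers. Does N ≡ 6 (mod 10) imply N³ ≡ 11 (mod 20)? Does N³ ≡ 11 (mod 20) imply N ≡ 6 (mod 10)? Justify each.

(⇒) This fails: take N = 6. Then 6 ≡ 6 (mod 10), but 6³ = 216 ≡ 16 (mod 20), not 11.

(⇐) This fails: take N = 11. Then 11³ = 1331 ≡ 11 (mod 20), yet 11 ≡ 1 (mod 10), not 6.

Neither direction holds.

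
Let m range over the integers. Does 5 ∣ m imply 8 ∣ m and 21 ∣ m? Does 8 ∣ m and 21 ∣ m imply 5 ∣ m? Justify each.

Forward direction. This fails: take m = 5. Certainly 5 ∣ 5, but 8 ∤ 5.

Converse. This fails: take m = 168. Both 8 ∣ 168 and 21 ∣ 168, yet 168 is not a multiple of 5 (since 168 = 33·5 + 3), so 5 ∤ 168.

Both directions fail.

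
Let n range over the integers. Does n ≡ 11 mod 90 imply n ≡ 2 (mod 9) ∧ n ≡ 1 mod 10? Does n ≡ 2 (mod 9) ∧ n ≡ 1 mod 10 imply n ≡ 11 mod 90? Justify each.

The biconditional holds.

Forward direction. Suppose n ≡ 11 (mod 90); write n = 90j + 11. Since 9 ∣ 90, reducing mod 9 gives n ≡ 11 ≡ 2 (mod 9); since 10 ∣ 90, reducing mod 10 gives n ≡ 11 ≡ 1 (mod 10).

Converse. If n ≡ 2 (mod 9) and n ≡ 1 (mod 10), then by the Chinese remainder theorem n ≡ 11 (mod 90). This is exactly n ≡ 11 (mod 90).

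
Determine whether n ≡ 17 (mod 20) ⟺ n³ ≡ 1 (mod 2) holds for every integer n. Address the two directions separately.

Only the forward direction holds.

(⇐) This fails: take n = 1. Then 1³ = 1 ≡ 1 (mod 2), yet 1 ≡ 1 (mod 20), not 17.

(⇒) Suppose n ≡ 17 (mod 20). Then n³ ≡ 17³ = 4913 (mod 20), and since 2 ∣ 20, also n³ ≡ 1 (mod 2).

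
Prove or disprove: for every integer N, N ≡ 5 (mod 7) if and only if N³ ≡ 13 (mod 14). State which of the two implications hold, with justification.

(⟹) This fails: take N = 12. Then 12 ≡ 5 (mod 7), but 12³ = 1728 ≡ 6 (mod 14), not 13.

(⟸) This fails: take N = 3. Then 3³ = 27 ≡ 13 (mod 14), yet 3 ≡ 3 (mod 7), not 5.

Neither direction holds.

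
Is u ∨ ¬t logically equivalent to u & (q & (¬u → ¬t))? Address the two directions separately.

The forward direction fails; the converse holds.

[⇒] This fails. Under u = F, t = F, q = F, the left side is true but the right side is false.

[⇐] Assume the antecedent. If u is true, u ∨ ¬t reduces to true regardless of the other variables. If u is false, the antecedent cannot hold. Either way u ∨ ¬t holds.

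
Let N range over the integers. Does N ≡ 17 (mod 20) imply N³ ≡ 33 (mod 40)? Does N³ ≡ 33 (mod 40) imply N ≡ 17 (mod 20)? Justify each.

The forward direction fails; the converse holds.

(⇐) The residues r modulo 40 with r³ ≡ 33 (mod 40) are exactly {17}, and each is ≡ 17 (mod 20).

(⇒) This fails: take N = 37. Then 37 ≡ 17 (mod 20), but 37³ = 50653 ≡ 13 (mod 40), not 33.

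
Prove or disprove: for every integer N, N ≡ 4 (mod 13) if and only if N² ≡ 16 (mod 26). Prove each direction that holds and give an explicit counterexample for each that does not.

[⇒] This fails: take N = 17. Then 17 ≡ 4 (mod 13), but 17² = 289 ≡ 3 (mod 26), not 16.

[⇐] This fails: take N = 22. Then 22² = 484 ≡ 16 (mod 26), yet 22 ≡ 9 (mod 13), not 4.

(⇒) fails and (⇐) fails.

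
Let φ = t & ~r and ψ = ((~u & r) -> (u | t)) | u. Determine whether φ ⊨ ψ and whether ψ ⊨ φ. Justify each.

(⇒) holds; (⇐) fails.

[⇐] This fails. Under t = F, u = F, r = F, the left side is false but the right side is true.

[⇒] Assume the antecedent. If t is true, ((~u & r) -> (u | t)) | u reduces to true regardless of the other variables. If t is false, the antecedent cannot hold. Either way ((~u & r) -> (u | t)) | u holds.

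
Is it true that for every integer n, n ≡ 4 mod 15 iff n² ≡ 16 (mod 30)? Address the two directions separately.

(⇒) fails and (⇐) fails.

(⟹) This fails: take n = 19. Then 19 ≡ 4 (mod 15), but 19² = 361 ≡ 1 (mod 30), not 16.

(⟸) This fails: take n = 14. Then 14² = 196 ≡ 16 (mod 30), yet 14 ≡ 14 (mod 15), not 4.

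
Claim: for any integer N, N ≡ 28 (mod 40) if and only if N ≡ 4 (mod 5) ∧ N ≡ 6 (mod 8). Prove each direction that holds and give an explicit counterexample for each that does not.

Neither implication holds.

(⟹) This fails: N = 28 gives 28 ≡ 28 (mod 40) but 28 ≡ 3 (mod 5), so the conjunction on the right does not hold.

(⟸) This fails: N = 14 satisfies both congruences on the right (14 ≡ 4 mod 5 and 14 ≡ 6 mod 8) yet 14 ≡ 14 (mod 40), not 28.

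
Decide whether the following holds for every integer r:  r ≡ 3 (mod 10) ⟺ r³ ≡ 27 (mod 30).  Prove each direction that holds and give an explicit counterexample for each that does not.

[⇒] This fails: take r = 13. Then 13 ≡ 3 (mod 10), but 13³ = 2197 ≡ 7 (mod 30), not 27.

[⇐] Conversely, the residues r modulo 30 with r³ ≡ 27 (mod 30) are exactly {3}, and each is ≡ 3 (mod 10).

Only the converse holds.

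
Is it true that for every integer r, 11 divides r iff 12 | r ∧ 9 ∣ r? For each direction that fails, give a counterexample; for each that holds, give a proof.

Forward direction. This fails: take r = 11. Certainly 11 ∣ 11, but 12 ∤ 11.

Converse. This fails: take r = 36. Both 12 ∣ 36 and 9 ∣ 36, yet 36 is not a multiple of 11 (since 36 = 3·11 + 3), so 11 ∤ 36.

Neither direction holds.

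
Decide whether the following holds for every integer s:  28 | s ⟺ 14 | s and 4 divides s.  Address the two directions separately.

Equivalent; both directions hold.

(⇒) If 28 ∣ s, write s = 28q. Since 28 = 2·14, s = 14·(2q), so 14 ∣ s; and since 28 = 7·4, s = 4·(7q), so 4 ∣ s.

(⇐) Suppose 14 ∣ s and 4 ∣ s. Any common multiple of 14 and 4 is a multiple of their lcm; here lcm(14, 4) = 14·4/gcd(14, 4) = 56/2 = 28, so 28 ∣ s.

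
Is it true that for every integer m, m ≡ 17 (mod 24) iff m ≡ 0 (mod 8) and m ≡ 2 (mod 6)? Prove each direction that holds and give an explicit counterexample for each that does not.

Neither direction holds.

Forward direction. This fails: m = 17 gives 17 ≡ 17 (mod 24) but 17 ≡ 1 (mod 8), so the conjunction on the right does not hold.

Converse. This fails: m = 8 satisfies both congruences on the right (8 ≡ 0 mod 8 and 8 ≡ 2 mod 6) yet 8 ≡ 8 (mod 24), not 17.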